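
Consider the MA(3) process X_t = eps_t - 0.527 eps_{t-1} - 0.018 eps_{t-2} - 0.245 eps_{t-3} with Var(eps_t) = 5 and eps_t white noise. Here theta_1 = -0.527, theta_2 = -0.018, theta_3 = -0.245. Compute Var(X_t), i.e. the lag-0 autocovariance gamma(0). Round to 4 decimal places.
\gamma(0) = 6.6904

For an MA(q) process X_t = eps_t + sum_i theta_i eps_{t-i} with
Var(eps_t) = sigma^2, the variance is
  gamma(0) = sigma^2 * (1 + sum_i theta_i^2).
  sum_i theta_i^2 = (-0.527)^2 + (-0.018)^2 + (-0.245)^2 = 0.277729 + 0.000324 + 0.060025 = 0.338078.
  gamma(0) = 5 * (1 + 0.338078) = 5 * 1.338078 = 6.69039, which rounds to 6.6904.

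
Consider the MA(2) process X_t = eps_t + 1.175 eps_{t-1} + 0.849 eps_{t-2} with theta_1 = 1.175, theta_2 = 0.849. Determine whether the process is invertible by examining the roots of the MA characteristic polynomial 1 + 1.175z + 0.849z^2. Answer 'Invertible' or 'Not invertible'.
\text{Invertible}

The MA(q) characteristic polynomial is P(z) = 1 + 1.175z + 0.849z^2.
Invertibility requires all roots to lie outside the unit circle, i.e. |z| > 1 for every root.
Set 1 + (1.175) z + (0.849) z^2 = 0, i.e. a z^2 + b z + c = 0 with a = 0.849, b = 1.175, c = 1.
Discriminant D = b^2 - 4ac = (1.175)^2 - 4*(0.849)*1 = 1.380625 - (3.396) = -2.015375.
D < 0, so the roots are the complex-conjugate pair z = (-b +/- i sqrt(-D)) / (2a) = -0.692 +/- 0.8361i.
For a conjugate pair |z|^2 = z * conj(z) = (product of roots) = c/a = 1/(0.849) = 1.177856, so |z| = sqrt(1.177856) = 1.0853 for both roots.
Moduli of all roots: 1.0853, 1.0853.
All moduli strictly greater than 1? Yes.
Verdict: Invertible.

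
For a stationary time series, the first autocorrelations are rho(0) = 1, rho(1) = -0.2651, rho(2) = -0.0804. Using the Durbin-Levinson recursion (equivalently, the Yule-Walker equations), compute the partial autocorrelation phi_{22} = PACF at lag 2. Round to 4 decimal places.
\phi_{22} = -0.1621

The PACF at lag k is phi_{kk}, the last component of the solution
to the Yule-Walker system G_k phi = r_k where
  (G_k)_{ij} = rho(|i - j|), (r_k)_i = rho(i), i,j = 1..k.
Equivalently, Durbin-Levinson gives phi_{kk} iteratively:
  phi_{11} = rho(1)
  phi_{kk} = [rho(k) - sum_{j=1..k-1} phi_{k-1,j} rho(k-j)]
            / [1 - sum_{j=1..k-1} phi_{k-1,j} rho(j)],
  phi_{k,j} = phi_{k-1,j} - phi_{kk} phi_{k-1,k-j},  j = 1..k-1.
Step k = 1:
  phi_11 = rho(1) = -0.2651.
Step k = 2:
  phi_22 = [rho(2) - phi_11 rho(1)] / [1 - phi_11 rho(1)] = [-0.0804 - (-0.2651)(-0.2651)] / [1 - (-0.2651)(-0.2651)]
         = -0.15067801 / 0.92972199 = -0.1621.
Therefore phi_{22} = -0.1621.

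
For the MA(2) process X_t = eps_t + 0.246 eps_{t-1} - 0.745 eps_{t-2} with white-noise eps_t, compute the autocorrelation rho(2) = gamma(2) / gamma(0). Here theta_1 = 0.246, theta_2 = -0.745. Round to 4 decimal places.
\rho(2) = -0.4611

For an MA(q) process with theta_0 = 1, the autocovariance is
  gamma(k) = sigma^2 * sum_{i=0..q-k} theta_i * theta_{i+k},
and rho(k) = gamma(k) / gamma(0). Sigma^2 cancels.
  numerator   = (1)*(-0.745) = -0.745.
  denominator = (1)^2 + (0.246)^2 + (-0.745)^2 = 1.615541.
  rho(2) = -0.745 / 1.615541 = -0.4611.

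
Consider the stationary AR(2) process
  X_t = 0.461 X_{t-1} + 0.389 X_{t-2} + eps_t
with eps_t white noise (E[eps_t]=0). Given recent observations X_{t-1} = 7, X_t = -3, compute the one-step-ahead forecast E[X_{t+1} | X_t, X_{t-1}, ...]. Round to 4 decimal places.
E[X_{t+1} \mid \mathcal F_t] = 1.3400

For an AR(p) model X_t = c + sum_i phi_i X_{t-i} + eps_t, the
one-step-ahead conditional mean is
  E[X_{t+1} | X_t, ...] = c + sum_i phi_i X_{t+1-i}.
Substitute known values:
  E[X_{t+1} | ...] = (0.461) * (-3) + (0.389) * (7)
                   = 1.3400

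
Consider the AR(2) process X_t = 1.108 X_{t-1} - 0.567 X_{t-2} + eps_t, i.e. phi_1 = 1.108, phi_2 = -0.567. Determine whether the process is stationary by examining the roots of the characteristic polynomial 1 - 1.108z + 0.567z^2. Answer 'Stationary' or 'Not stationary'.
\text{Stationary}

The AR(p) characteristic polynomial is P(z) = 1 - 1.108z + 0.567z^2.
Stationarity requires all roots to lie outside the unit circle, i.e. |z| > 1 for every root.
Set 1 + (-1.108) z + (0.567) z^2 = 0, i.e. a z^2 + b z + c = 0 with a = 0.567, b = -1.108, c = 1.
Discriminant D = b^2 - 4ac = (-1.108)^2 - 4*(0.567)*1 = 1.227664 - (2.268) = -1.040336.
D < 0, so the roots are the complex-conjugate pair z = (-b +/- i sqrt(-D)) / (2a) = 0.9771 +/- 0.8994i.
For a conjugate pair |z|^2 = z * conj(z) = (product of roots) = c/a = 1/(0.567) = 1.763668, so |z| = sqrt(1.763668) = 1.328 for both roots.
Moduli of all roots: 1.3280, 1.3280.
All moduli strictly greater than 1? Yes.
Verdict: Stationary.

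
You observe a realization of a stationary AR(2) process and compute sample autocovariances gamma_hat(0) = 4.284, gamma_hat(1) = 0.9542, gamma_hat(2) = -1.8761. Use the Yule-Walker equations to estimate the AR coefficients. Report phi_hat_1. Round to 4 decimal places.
\hat\phi_{1} = 0.3370

The Yule-Walker equations for an AR(p) process read, in matrix form,
  Gamma_p phi = r_p,   with   (Gamma_p)_{ij} = gamma(|i - j|),
                       (r_p)_i = gamma(i),   i,j = 1..p.
Substitute the sample gammas (Toeplitz matrix and right-hand side of size 2):
  Gamma_p = [[4.284, 0.9542], [0.9542, 4.284]]
  r_p     = [0.9542, -1.8761]
Written out:
  4.284 phi_1 + 0.9542 phi_2 = 0.9542
  0.9542 phi_1 + 4.284 phi_2 = -1.8761
Solve by Cramer's rule:
  det = gamma(0)^2 - gamma(1)^2 = (4.284)^2 - (0.9542)^2 = 18.352656 - 0.91049764 = 17.44215836
  phi_hat_1 = [gamma(1) gamma(0) - gamma(1) gamma(2)] / det = [(0.9542)(4.284) - (0.9542)(-1.8761)] / 17.44215836 = 5.87796742 / 17.44215836 = 0.337
  phi_hat_2 = [gamma(0) gamma(2) - gamma(1)^2] / det = [(4.284)(-1.8761) - (0.9542)^2] / 17.44215836 = -8.94771004 / 17.44215836 = -0.513
So phi_hat = [0.3370, -0.5130].
Therefore phi_hat_1 = 0.3370.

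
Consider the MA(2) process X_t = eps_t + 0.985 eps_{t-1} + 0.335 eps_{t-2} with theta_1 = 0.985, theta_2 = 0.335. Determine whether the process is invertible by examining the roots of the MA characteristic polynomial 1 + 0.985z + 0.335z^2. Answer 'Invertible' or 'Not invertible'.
\text{Invertible}

The MA(q) characteristic polynomial is P(z) = 1 + 0.985z + 0.335z^2.
Invertibility requires all roots to lie outside the unit circle, i.e. |z| > 1 for every root.
Set 1 + (0.985) z + (0.335) z^2 = 0, i.e. a z^2 + b z + c = 0 with a = 0.335, b = 0.985, c = 1.
Discriminant D = b^2 - 4ac = (0.985)^2 - 4*(0.335)*1 = 0.970225 - (1.34) = -0.369775.
D < 0, so the roots are the complex-conjugate pair z = (-b +/- i sqrt(-D)) / (2a) = -1.4701 +/- 0.9076i.
For a conjugate pair |z|^2 = z * conj(z) = (product of roots) = c/a = 1/(0.335) = 2.985075, so |z| = sqrt(2.985075) = 1.7277 for both roots.
Moduli of all roots: 1.7277, 1.7277.
All moduli strictly greater than 1? Yes.
Verdict: Invertible.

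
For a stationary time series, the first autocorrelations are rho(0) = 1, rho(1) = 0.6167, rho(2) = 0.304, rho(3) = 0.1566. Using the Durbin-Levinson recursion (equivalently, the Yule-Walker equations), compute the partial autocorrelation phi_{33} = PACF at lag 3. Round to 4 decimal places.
\phi_{33} = 0.0360

The PACF at lag k is phi_{kk}, the last component of the solution
to the Yule-Walker system G_k phi = r_k where
  (G_k)_{ij} = rho(|i - j|), (r_k)_i = rho(i), i,j = 1..k.
Equivalently, Durbin-Levinson gives phi_{kk} iteratively:
  phi_{11} = rho(1)
  phi_{kk} = [rho(k) - sum_{j=1..k-1} phi_{k-1,j} rho(k-j)]
            / [1 - sum_{j=1..k-1} phi_{k-1,j} rho(j)],
  phi_{k,j} = phi_{k-1,j} - phi_{kk} phi_{k-1,k-j},  j = 1..k-1.
Step k = 1:
  phi_11 = rho(1) = 0.6167.
Step k = 2:
  phi_22 = [rho(2) - phi_11 rho(1)] / [1 - phi_11 rho(1)] = [0.304 - (0.6167)(0.6167)] / [1 - (0.6167)(0.6167)]
         = -0.07631889 / 0.61968111 = -0.123158.
  Update: phi_21 = phi_11 - phi_22 phi_11 = 0.6167 - (-0.123158)(0.6167) = 0.692652.
Step k = 3:
  phi_33 = [rho(3) - phi_21 rho(2) - phi_22 rho(1)] / [1 - phi_21 rho(1) - phi_22 rho(2)]
    numerator   = 0.1566 - (0.692652)(0.304) - (-0.123158)(0.6167) = 0.02198561
    denominator = 1 - (0.692652)(0.6167) - (-0.123158)(0.304) = 0.6102818
  phi_33 = 0.02198561 / 0.6102818 = 0.036.
Therefore phi_{33} = 0.0360.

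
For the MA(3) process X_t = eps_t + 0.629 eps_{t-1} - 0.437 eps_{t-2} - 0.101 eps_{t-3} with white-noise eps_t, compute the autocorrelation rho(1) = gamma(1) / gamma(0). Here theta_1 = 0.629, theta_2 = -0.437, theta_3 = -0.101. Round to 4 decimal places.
\rho(1) = 0.2494

For an MA(q) process with theta_0 = 1, the autocovariance is
  gamma(k) = sigma^2 * sum_{i=0..q-k} theta_i * theta_{i+k},
and rho(k) = gamma(k) / gamma(0). Sigma^2 cancels.
  numerator   = (1)*(0.629) + (0.629)*(-0.437) + (-0.437)*(-0.101) = 0.398264.
  denominator = (1)^2 + (0.629)^2 + (-0.437)^2 + (-0.101)^2 = 1.596811.
  rho(1) = 0.398264 / 1.596811 = 0.2494.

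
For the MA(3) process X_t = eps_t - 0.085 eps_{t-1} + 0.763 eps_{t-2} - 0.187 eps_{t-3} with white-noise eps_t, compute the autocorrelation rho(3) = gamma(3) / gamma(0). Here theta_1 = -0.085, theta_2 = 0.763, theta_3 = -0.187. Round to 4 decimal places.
\rho(3) = -0.1151

For an MA(q) process with theta_0 = 1, the autocovariance is
  gamma(k) = sigma^2 * sum_{i=0..q-k} theta_i * theta_{i+k},
and rho(k) = gamma(k) / gamma(0). Sigma^2 cancels.
  numerator   = (1)*(-0.187) = -0.187.
  denominator = (1)^2 + (-0.085)^2 + (0.763)^2 + (-0.187)^2 = 1.624363.
  rho(3) = -0.187 / 1.624363 = -0.1151.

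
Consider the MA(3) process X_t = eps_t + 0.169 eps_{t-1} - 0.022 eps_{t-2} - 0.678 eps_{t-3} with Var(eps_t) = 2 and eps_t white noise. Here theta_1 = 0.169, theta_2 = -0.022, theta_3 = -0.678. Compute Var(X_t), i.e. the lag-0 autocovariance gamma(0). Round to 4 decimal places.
\gamma(0) = 2.9775

For an MA(q) process X_t = eps_t + sum_i theta_i eps_{t-i} with
Var(eps_t) = sigma^2, the variance is
  gamma(0) = sigma^2 * (1 + sum_i theta_i^2).
  sum_i theta_i^2 = (0.169)^2 + (-0.022)^2 + (-0.678)^2 = 0.028561 + 0.000484 + 0.459684 = 0.488729.
  gamma(0) = 2 * (1 + 0.488729) = 2 * 1.488729 = 2.977458, which rounds to 2.9775.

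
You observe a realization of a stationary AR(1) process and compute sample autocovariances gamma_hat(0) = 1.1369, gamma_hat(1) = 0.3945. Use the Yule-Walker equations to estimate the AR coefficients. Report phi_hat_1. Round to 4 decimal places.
\hat\phi_{1} = 0.3470

The Yule-Walker equations for an AR(p) process read, in matrix form,
  Gamma_p phi = r_p,   with   (Gamma_p)_{ij} = gamma(|i - j|),
                       (r_p)_i = gamma(i),   i,j = 1..p.
Substitute the sample gammas (Toeplitz matrix and right-hand side of size 1):
  Gamma_p = [[1.1369]]
  r_p     = [0.3945]
With p = 1 this is the single equation gamma(0) phi_1 = gamma(1):
  phi_hat_1 = gamma(1) / gamma(0) = 0.3945 / 1.1369 = 0.3470.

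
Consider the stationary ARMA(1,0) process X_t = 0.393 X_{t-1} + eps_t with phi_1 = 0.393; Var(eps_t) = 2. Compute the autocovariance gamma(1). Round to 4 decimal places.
\gamma(1) = 0.9296

Multiply the model equation by X_{t-k} and take expectations. With theta_0 = psi_0 = 1 and psi_j the MA(infinity) weights, this gives
  gamma(k) - sum_i phi_i gamma(k-i) = c_k,
  c_k = sigma^2 * sum_{j=k..q} theta_j psi_{j-k}   (c_k = 0 for k > q),
using gamma(-m) = gamma(m).
Pure AR (q = 0): c_0 = sigma^2 = 2, c_k = 0 for k >= 1.
Equations for k = 0 and k = 1 (AR order 1):
  gamma(0) = phi_1 gamma(1) + c_0
  gamma(1) = phi_1 gamma(0) + c_1
Substituting the second into the first: gamma(0) (1 - phi_1^2) = c_0 + phi_1 c_1, so
  gamma(0) = c_0 / (1 - phi_1^2) = 2 / (1 - (0.393)^2) = 2 / 0.845551 = 2.365322.
  gamma(1) = phi_1 gamma(0) = (0.393)(2.365322) = 0.929571.
Therefore gamma(1) = 0.9296 (to 4 decimal places).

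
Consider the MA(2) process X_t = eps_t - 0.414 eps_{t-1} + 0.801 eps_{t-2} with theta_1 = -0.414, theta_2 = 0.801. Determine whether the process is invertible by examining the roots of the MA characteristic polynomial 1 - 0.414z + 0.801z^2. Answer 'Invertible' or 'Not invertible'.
\text{Invertible}

The MA(q) characteristic polynomial is P(z) = 1 - 0.414z + 0.801z^2.
Invertibility requires all roots to lie outside the unit circle, i.e. |z| > 1 for every root.
Set 1 + (-0.414) z + (0.801) z^2 = 0, i.e. a z^2 + b z + c = 0 with a = 0.801, b = -0.414, c = 1.
Discriminant D = b^2 - 4ac = (-0.414)^2 - 4*(0.801)*1 = 0.171396 - (3.204) = -3.032604.
D < 0, so the roots are the complex-conjugate pair z = (-b +/- i sqrt(-D)) / (2a) = 0.2584 +/- 1.087i.
For a conjugate pair |z|^2 = z * conj(z) = (product of roots) = c/a = 1/(0.801) = 1.248439, so |z| = sqrt(1.248439) = 1.1173 for both roots.
Moduli of all roots: 1.1173, 1.1173.
All moduli strictly greater than 1? Yes.
Verdict: Invertible.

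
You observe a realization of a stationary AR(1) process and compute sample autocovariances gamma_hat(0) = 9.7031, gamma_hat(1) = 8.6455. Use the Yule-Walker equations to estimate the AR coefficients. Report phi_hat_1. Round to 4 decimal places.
\hat\phi_{1} = 0.8910

The Yule-Walker equations for an AR(p) process read, in matrix form,
  Gamma_p phi = r_p,   with   (Gamma_p)_{ij} = gamma(|i - j|),
                       (r_p)_i = gamma(i),   i,j = 1..p.
Substitute the sample gammas (Toeplitz matrix and right-hand side of size 1):
  Gamma_p = [[9.7031]]
  r_p     = [8.6455]
With p = 1 this is the single equation gamma(0) phi_1 = gamma(1):
  phi_hat_1 = gamma(1) / gamma(0) = 8.6455 / 9.7031 = 0.8910.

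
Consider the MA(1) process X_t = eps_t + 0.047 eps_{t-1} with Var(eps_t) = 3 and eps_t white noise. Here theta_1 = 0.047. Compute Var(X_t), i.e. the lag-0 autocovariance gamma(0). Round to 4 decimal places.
\gamma(0) = 3.0066

For an MA(q) process X_t = eps_t + sum_i theta_i eps_{t-i} with
Var(eps_t) = sigma^2, the variance is
  gamma(0) = sigma^2 * (1 + sum_i theta_i^2).
  sum_i theta_i^2 = (0.047)^2 = 0.002209.
  gamma(0) = 3 * (1 + 0.002209) = 3 * 1.002209 = 3.006627, which rounds to 3.0066.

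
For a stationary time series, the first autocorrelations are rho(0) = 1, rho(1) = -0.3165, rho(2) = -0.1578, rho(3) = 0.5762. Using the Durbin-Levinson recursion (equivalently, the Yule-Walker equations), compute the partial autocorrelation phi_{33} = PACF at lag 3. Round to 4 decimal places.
\phi_{33} = 0.5100

The PACF at lag k is phi_{kk}, the last component of the solution
to the Yule-Walker system G_k phi = r_k where
  (G_k)_{ij} = rho(|i - j|), (r_k)_i = rho(i), i,j = 1..k.
Equivalently, Durbin-Levinson gives phi_{kk} iteratively:
  phi_{11} = rho(1)
  phi_{kk} = [rho(k) - sum_{j=1..k-1} phi_{k-1,j} rho(k-j)]
            / [1 - sum_{j=1..k-1} phi_{k-1,j} rho(j)],
  phi_{k,j} = phi_{k-1,j} - phi_{kk} phi_{k-1,k-j},  j = 1..k-1.
Step k = 1:
  phi_11 = rho(1) = -0.3165.
Step k = 2:
  phi_22 = [rho(2) - phi_11 rho(1)] / [1 - phi_11 rho(1)] = [-0.1578 - (-0.3165)(-0.3165)] / [1 - (-0.3165)(-0.3165)]
         = -0.25797225 / 0.89982775 = -0.286691.
  Update: phi_21 = phi_11 - phi_22 phi_11 = -0.3165 - (-0.286691)(-0.3165) = -0.407238.
Step k = 3:
  phi_33 = [rho(3) - phi_21 rho(2) - phi_22 rho(1)] / [1 - phi_21 rho(1) - phi_22 rho(2)]
    numerator   = 0.5762 - (-0.407238)(-0.1578) - (-0.286691)(-0.3165) = 0.4212003
    denominator = 1 - (-0.407238)(-0.3165) - (-0.286691)(-0.1578) = 0.8258695
  phi_33 = 0.4212003 / 0.8258695 = 0.51.
Therefore phi_{33} = 0.5100.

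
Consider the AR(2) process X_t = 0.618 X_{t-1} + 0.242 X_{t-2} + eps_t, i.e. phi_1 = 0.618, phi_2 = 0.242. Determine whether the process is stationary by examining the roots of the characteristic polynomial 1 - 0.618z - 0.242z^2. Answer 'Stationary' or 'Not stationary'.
\text{Stationary}

The AR(p) characteristic polynomial is P(z) = 1 - 0.618z - 0.242z^2.
Stationarity requires all roots to lie outside the unit circle, i.e. |z| > 1 for every root.
Set 1 + (-0.618) z + (-0.242) z^2 = 0, i.e. a z^2 + b z + c = 0 with a = -0.242, b = -0.618, c = 1.
Discriminant D = b^2 - 4ac = (-0.618)^2 - 4*(-0.242)*1 = 0.381924 - (-0.968) = 1.349924.
D >= 0, so the roots are real: z = (-b +/- sqrt(D)) / (2a) = (0.618 +/- 1.161862) / (-0.484).
  z_1 = (0.618 + 1.161862) / (-0.484) = -3.6774,   |z_1| = 3.6774.
  z_2 = (0.618 - 1.161862) / (-0.484) = 1.1237,   |z_2| = 1.1237.
Moduli of all roots: 3.6774, 1.1237.
All moduli strictly greater than 1? Yes.
Verdict: Stationary.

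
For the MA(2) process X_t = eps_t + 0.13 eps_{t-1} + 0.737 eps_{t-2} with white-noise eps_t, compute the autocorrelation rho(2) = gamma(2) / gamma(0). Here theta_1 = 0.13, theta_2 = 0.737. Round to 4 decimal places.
\rho(2) = 0.4724

For an MA(q) process with theta_0 = 1, the autocovariance is
  gamma(k) = sigma^2 * sum_{i=0..q-k} theta_i * theta_{i+k},
and rho(k) = gamma(k) / gamma(0). Sigma^2 cancels.
  numerator   = (1)*(0.737) = 0.737.
  denominator = (1)^2 + (0.13)^2 + (0.737)^2 = 1.560069.
  rho(2) = 0.737 / 1.560069 = 0.4724.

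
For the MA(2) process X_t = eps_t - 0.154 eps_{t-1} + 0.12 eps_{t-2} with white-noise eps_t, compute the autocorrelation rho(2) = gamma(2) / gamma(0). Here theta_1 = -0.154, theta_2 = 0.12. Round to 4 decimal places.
\rho(2) = 0.1156

For an MA(q) process with theta_0 = 1, the autocovariance is
  gamma(k) = sigma^2 * sum_{i=0..q-k} theta_i * theta_{i+k},
and rho(k) = gamma(k) / gamma(0). Sigma^2 cancels.
  numerator   = (1)*(0.12) = 0.12.
  denominator = (1)^2 + (-0.154)^2 + (0.12)^2 = 1.038116.
  rho(2) = 0.12 / 1.038116 = 0.1156.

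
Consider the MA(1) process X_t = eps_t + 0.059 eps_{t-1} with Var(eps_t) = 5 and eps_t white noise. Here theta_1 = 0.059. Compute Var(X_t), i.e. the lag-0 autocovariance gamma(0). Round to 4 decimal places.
\gamma(0) = 5.0174

For an MA(q) process X_t = eps_t + sum_i theta_i eps_{t-i} with
Var(eps_t) = sigma^2, the variance is
  gamma(0) = sigma^2 * (1 + sum_i theta_i^2).
  sum_i theta_i^2 = (0.059)^2 = 0.003481.
  gamma(0) = 5 * (1 + 0.003481) = 5 * 1.003481 = 5.017405, which rounds to 5.0174.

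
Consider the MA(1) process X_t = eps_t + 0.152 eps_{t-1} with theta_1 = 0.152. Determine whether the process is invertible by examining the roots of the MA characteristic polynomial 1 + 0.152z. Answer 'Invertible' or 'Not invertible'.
\text{Invertible}

The MA(q) characteristic polynomial is P(z) = 1 + 0.152z.
Invertibility requires all roots to lie outside the unit circle, i.e. |z| > 1 for every root.
This is linear in z: 1 + (0.152) z = 0  =>  z = -1/(0.152) = -6.578947,  |z| = 6.578947.
Moduli of all roots: 6.5789.
All moduli strictly greater than 1? Yes.
Verdict: Invertible.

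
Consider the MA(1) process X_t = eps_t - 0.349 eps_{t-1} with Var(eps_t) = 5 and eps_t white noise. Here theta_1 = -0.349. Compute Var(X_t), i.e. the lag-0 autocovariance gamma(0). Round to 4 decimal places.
\gamma(0) = 5.6090

For an MA(q) process X_t = eps_t + sum_i theta_i eps_{t-i} with
Var(eps_t) = sigma^2, the variance is
  gamma(0) = sigma^2 * (1 + sum_i theta_i^2).
  sum_i theta_i^2 = (-0.349)^2 = 0.121801.
  gamma(0) = 5 * (1 + 0.121801) = 5 * 1.121801 = 5.609005, which rounds to 5.6090.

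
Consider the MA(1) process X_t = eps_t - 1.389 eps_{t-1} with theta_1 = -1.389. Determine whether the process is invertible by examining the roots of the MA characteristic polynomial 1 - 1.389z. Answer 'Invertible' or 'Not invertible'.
\text{Not invertible}

The MA(q) characteristic polynomial is P(z) = 1 - 1.389z.
Invertibility requires all roots to lie outside the unit circle, i.e. |z| > 1 for every root.
This is linear in z: 1 + (-1.389) z = 0  =>  z = -1/(-1.389) = 0.719942,  |z| = 0.719942.
Moduli of all roots: 0.7199.
All moduli strictly greater than 1? No.
Verdict: Not invertible.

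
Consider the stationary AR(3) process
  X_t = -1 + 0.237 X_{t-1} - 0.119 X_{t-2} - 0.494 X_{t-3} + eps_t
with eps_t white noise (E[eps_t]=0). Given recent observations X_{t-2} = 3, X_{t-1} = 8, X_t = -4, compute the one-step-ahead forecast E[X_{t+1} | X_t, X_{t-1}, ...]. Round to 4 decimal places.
E[X_{t+1} \mid \mathcal F_t] = -4.3820

For an AR(p) model X_t = c + sum_i phi_i X_{t-i} + eps_t, the
one-step-ahead conditional mean is
  E[X_{t+1} | X_t, ...] = c + sum_i phi_i X_{t+1-i}.
Substitute known values:
  E[X_{t+1} | ...] = -1 + (0.237) * (-4) + (-0.119) * (8) + (-0.494) * (3)
                   = -4.3820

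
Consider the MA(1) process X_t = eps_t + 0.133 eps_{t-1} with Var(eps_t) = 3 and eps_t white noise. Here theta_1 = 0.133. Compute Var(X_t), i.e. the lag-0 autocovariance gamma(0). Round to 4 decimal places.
\gamma(0) = 3.0531

For an MA(q) process X_t = eps_t + sum_i theta_i eps_{t-i} with
Var(eps_t) = sigma^2, the variance is
  gamma(0) = sigma^2 * (1 + sum_i theta_i^2).
  sum_i theta_i^2 = (0.133)^2 = 0.017689.
  gamma(0) = 3 * (1 + 0.017689) = 3 * 1.017689 = 3.053067, which rounds to 3.0531.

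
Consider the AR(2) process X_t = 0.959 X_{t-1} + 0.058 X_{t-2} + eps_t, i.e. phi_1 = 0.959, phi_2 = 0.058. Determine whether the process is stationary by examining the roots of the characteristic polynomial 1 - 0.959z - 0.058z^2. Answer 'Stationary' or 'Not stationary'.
\text{Not stationary}

The AR(p) characteristic polynomial is P(z) = 1 - 0.959z - 0.058z^2.
Stationarity requires all roots to lie outside the unit circle, i.e. |z| > 1 for every root.
Set 1 + (-0.959) z + (-0.058) z^2 = 0, i.e. a z^2 + b z + c = 0 with a = -0.058, b = -0.959, c = 1.
Discriminant D = b^2 - 4ac = (-0.959)^2 - 4*(-0.058)*1 = 0.919681 - (-0.232) = 1.151681.
D >= 0, so the roots are real: z = (-b +/- sqrt(D)) / (2a) = (0.959 +/- 1.073164) / (-0.116).
  z_1 = (0.959 + 1.073164) / (-0.116) = -17.5187,   |z_1| = 17.5187.
  z_2 = (0.959 - 1.073164) / (-0.116) = 0.9842,   |z_2| = 0.9842.
Moduli of all roots: 17.5187, 0.9842.
All moduli strictly greater than 1? No.
Verdict: Not stationary.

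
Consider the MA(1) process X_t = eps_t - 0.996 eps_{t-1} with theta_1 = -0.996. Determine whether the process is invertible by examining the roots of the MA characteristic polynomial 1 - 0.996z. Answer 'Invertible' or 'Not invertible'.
\text{Invertible}

The MA(q) characteristic polynomial is P(z) = 1 - 0.996z.
Invertibility requires all roots to lie outside the unit circle, i.e. |z| > 1 for every root.
This is linear in z: 1 + (-0.996) z = 0  =>  z = -1/(-0.996) = 1.004016,  |z| = 1.004016.
Moduli of all roots: 1.0040.
All moduli strictly greater than 1? Yes.
Verdict: Invertible.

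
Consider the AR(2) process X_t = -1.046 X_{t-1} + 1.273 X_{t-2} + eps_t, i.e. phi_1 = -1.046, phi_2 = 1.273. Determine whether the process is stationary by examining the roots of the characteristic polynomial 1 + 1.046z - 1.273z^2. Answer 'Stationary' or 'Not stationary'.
\text{Not stationary}

The AR(p) characteristic polynomial is P(z) = 1 + 1.046z - 1.273z^2.
Stationarity requires all roots to lie outside the unit circle, i.e. |z| > 1 for every root.
Set 1 + (1.046) z + (-1.273) z^2 = 0, i.e. a z^2 + b z + c = 0 with a = -1.273, b = 1.046, c = 1.
Discriminant D = b^2 - 4ac = (1.046)^2 - 4*(-1.273)*1 = 1.094116 - (-5.092) = 6.186116.
D >= 0, so the roots are real: z = (-b +/- sqrt(D)) / (2a) = (-1.046 +/- 2.48719) / (-2.546).
  z_1 = (-1.046 + 2.48719) / (-2.546) = -0.5661,   |z_1| = 0.5661.
  z_2 = (-1.046 - 2.48719) / (-2.546) = 1.3877,   |z_2| = 1.3877.
Moduli of all roots: 0.5661, 1.3877.
All moduli strictly greater than 1? No.
Verdict: Not stationary.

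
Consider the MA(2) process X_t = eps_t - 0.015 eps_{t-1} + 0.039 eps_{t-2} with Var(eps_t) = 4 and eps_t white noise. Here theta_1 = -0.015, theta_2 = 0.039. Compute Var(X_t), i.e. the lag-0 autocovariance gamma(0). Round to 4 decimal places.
\gamma(0) = 4.0070

For an MA(q) process X_t = eps_t + sum_i theta_i eps_{t-i} with
Var(eps_t) = sigma^2, the variance is
  gamma(0) = sigma^2 * (1 + sum_i theta_i^2).
  sum_i theta_i^2 = (-0.015)^2 + (0.039)^2 = 0.000225 + 0.001521 = 0.001746.
  gamma(0) = 4 * (1 + 0.001746) = 4 * 1.001746 = 4.006984, which rounds to 4.0070.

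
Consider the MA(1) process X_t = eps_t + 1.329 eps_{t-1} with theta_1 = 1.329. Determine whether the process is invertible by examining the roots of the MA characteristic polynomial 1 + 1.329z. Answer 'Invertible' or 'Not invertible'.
\text{Not invertible}

The MA(q) characteristic polynomial is P(z) = 1 + 1.329z.
Invertibility requires all roots to lie outside the unit circle, i.e. |z| > 1 for every root.
This is linear in z: 1 + (1.329) z = 0  =>  z = -1/(1.329) = -0.752445,  |z| = 0.752445.
Moduli of all roots: 0.7524.
All moduli strictly greater than 1? No.
Verdict: Not invertible.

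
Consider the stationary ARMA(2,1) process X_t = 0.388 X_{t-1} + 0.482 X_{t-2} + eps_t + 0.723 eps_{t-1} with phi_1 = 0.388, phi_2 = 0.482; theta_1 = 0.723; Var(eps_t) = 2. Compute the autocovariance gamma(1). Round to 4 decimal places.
\gamma(1) = 14.3763

Multiply the model equation by X_{t-k} and take expectations. With theta_0 = psi_0 = 1 and psi_j the MA(infinity) weights, this gives
  gamma(k) - sum_i phi_i gamma(k-i) = c_k,
  c_k = sigma^2 * sum_{j=k..q} theta_j psi_{j-k}   (c_k = 0 for k > q),
using gamma(-m) = gamma(m).
psi-weights needed (psi_j = theta_j + sum_i phi_i psi_{j-i}):
  psi_1 = theta_1 + phi_1 = 0.723 + (0.388) = 1.111
Right-hand sides:
  c_0 = sigma^2 (1 + theta_1 psi_1) = 2 * (1 + (0.723)(1.111)) = 2 * 1.803253 = 3.606506
  c_1 = sigma^2 theta_1 = 2 * (0.723) = 1.446
  c_2 = 0
Equations for k = 0, 1, 2 (AR order 2, c_2 = 0):
  (E0) gamma(0) = phi_1 gamma(1) + phi_2 gamma(2) + c_0
  (E1) gamma(1) = phi_1 gamma(0) + phi_2 gamma(1) + c_1
  (E2) gamma(2) = phi_1 gamma(1) + phi_2 gamma(0)
From (E1): gamma(1) = A gamma(0) + B with
  A = phi_1 / (1 - phi_2) = 0.388 / 0.518 = 0.749035,   B = c_1 / (1 - phi_2) = 1.446 / 0.518 = 2.791506.
Insert (E2) into (E0): gamma(0) (1 - phi_2^2) = phi_1 (1 + phi_2) gamma(1) + c_0.
  phi_1 (1 + phi_2) = (0.388)(1.482) = 0.575016,   1 - phi_2^2 = 0.767676.
Replace gamma(1) by A gamma(0) + B and collect gamma(0):
  gamma(0) [0.767676 - (0.575016)(0.749035)] = (0.575016)(2.791506) + 3.606506
  gamma(0) * 0.336969 = 5.211666
  gamma(0) = 5.211666 / 0.336969 = 15.466307.
  gamma(1) = A gamma(0) + B = (0.749035)(15.466307) + (2.791506) = 14.376307.
Therefore gamma(1) = 14.3763 (to 4 decimal places).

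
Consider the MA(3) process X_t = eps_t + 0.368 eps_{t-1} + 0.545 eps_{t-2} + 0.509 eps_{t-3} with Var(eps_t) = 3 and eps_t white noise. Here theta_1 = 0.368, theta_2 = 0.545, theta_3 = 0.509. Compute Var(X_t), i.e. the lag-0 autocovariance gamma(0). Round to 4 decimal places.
\gamma(0) = 5.0746

For an MA(q) process X_t = eps_t + sum_i theta_i eps_{t-i} with
Var(eps_t) = sigma^2, the variance is
  gamma(0) = sigma^2 * (1 + sum_i theta_i^2).
  sum_i theta_i^2 = (0.368)^2 + (0.545)^2 + (0.509)^2 = 0.135424 + 0.297025 + 0.259081 = 0.69153.
  gamma(0) = 3 * (1 + 0.69153) = 3 * 1.69153 = 5.07459, which rounds to 5.0746.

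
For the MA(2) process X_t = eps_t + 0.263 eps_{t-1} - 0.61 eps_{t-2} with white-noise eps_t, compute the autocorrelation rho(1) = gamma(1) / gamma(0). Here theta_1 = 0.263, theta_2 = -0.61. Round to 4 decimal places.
\rho(1) = 0.0712

For an MA(q) process with theta_0 = 1, the autocovariance is
  gamma(k) = sigma^2 * sum_{i=0..q-k} theta_i * theta_{i+k},
and rho(k) = gamma(k) / gamma(0). Sigma^2 cancels.
  numerator   = (1)*(0.263) + (0.263)*(-0.61) = 0.10257.
  denominator = (1)^2 + (0.263)^2 + (-0.61)^2 = 1.441269.
  rho(1) = 0.10257 / 1.441269 = 0.0712.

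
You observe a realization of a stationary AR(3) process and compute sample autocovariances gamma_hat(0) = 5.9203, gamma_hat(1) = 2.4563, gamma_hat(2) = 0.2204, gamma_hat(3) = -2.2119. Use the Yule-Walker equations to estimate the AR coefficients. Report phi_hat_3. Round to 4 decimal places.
\hat\phi_{3} = -0.4020

The Yule-Walker equations for an AR(p) process read, in matrix form,
  Gamma_p phi = r_p,   with   (Gamma_p)_{ij} = gamma(|i - j|),
                       (r_p)_i = gamma(i),   i,j = 1..p.
Substitute the sample gammas (Toeplitz matrix and right-hand side of size 3):
  Gamma_p = [[5.9203, 2.4563, 0.2204], [2.4563, 5.9203, 2.4563], [0.2204, 2.4563, 5.9203]]
  r_p     = [2.4563, 0.2204, -2.2119]
Written out (R1..R3):
  (R1) 5.9203 phi_1 + 2.4563 phi_2 + 0.2204 phi_3 = 2.4563
  (R2) 2.4563 phi_1 + 5.9203 phi_2 + 2.4563 phi_3 = 0.2204
  (R3) 0.2204 phi_1 + 2.4563 phi_2 + 5.9203 phi_3 = -2.2119
Gaussian elimination:
  R2 <- R2 - (2.4563/5.9203) R1 = R2 - (0.414895) R1:  4.901195 phi_2 + 2.364857 phi_3 = -0.798705
  R3 <- R3 - (0.2204/5.9203) R1 = R3 - (0.037228) R1:  2.364857 phi_2 + 5.912095 phi_3 = -2.303343
  R3 <- R3 - (2.364857/4.901195) R2 = R3 - (0.482506) R2:  4.771036 phi_3 = -1.917962
Back-substitution:
  phi_hat_3 = -1.917962 / 4.771036 = -0.402001
  phi_hat_2 = (-0.798705 - (2.364857)(-0.402001)) / 4.901195 = 0.031007
  phi_hat_1 = (2.4563 - (2.4563)(0.031007) - (0.2204)(-0.402001)) / 5.9203 = 0.416996
So phi_hat = [0.4170, 0.0310, -0.4020].
Therefore phi_hat_3 = -0.4020.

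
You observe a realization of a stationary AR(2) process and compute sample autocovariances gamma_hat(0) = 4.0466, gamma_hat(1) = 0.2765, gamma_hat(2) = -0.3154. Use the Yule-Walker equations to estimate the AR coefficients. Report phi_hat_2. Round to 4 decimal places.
\hat\phi_{2} = -0.0830

The Yule-Walker equations for an AR(p) process read, in matrix form,
  Gamma_p phi = r_p,   with   (Gamma_p)_{ij} = gamma(|i - j|),
                       (r_p)_i = gamma(i),   i,j = 1..p.
Substitute the sample gammas (Toeplitz matrix and right-hand side of size 2):
  Gamma_p = [[4.0466, 0.2765], [0.2765, 4.0466]]
  r_p     = [0.2765, -0.3154]
Written out:
  4.0466 phi_1 + 0.2765 phi_2 = 0.2765
  0.2765 phi_1 + 4.0466 phi_2 = -0.3154
Solve by Cramer's rule:
  det = gamma(0)^2 - gamma(1)^2 = (4.0466)^2 - (0.2765)^2 = 16.37497156 - 0.07645225 = 16.29851931
  phi_hat_1 = [gamma(1) gamma(0) - gamma(1) gamma(2)] / det = [(0.2765)(4.0466) - (0.2765)(-0.3154)] / 16.29851931 = 1.206093 / 16.29851931 = 0.074
  phi_hat_2 = [gamma(0) gamma(2) - gamma(1)^2] / det = [(4.0466)(-0.3154) - (0.2765)^2] / 16.29851931 = -1.35274989 / 16.29851931 = -0.083
So phi_hat = [0.0740, -0.0830].
Therefore phi_hat_2 = -0.0830.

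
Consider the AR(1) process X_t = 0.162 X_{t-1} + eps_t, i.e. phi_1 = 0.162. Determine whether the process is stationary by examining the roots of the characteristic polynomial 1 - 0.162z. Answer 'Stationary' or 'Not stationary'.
\text{Stationary}

The AR(p) characteristic polynomial is P(z) = 1 - 0.162z.
Stationarity requires all roots to lie outside the unit circle, i.e. |z| > 1 for every root.
This is linear in z: 1 + (-0.162) z = 0  =>  z = -1/(-0.162) = 6.17284,  |z| = 6.17284.
Moduli of all roots: 6.1728.
All moduli strictly greater than 1? Yes.
Verdict: Stationary.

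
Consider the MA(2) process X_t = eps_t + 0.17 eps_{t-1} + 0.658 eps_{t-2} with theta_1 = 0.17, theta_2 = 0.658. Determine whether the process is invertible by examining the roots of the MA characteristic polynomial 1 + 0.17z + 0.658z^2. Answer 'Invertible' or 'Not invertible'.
\text{Invertible}

The MA(q) characteristic polynomial is P(z) = 1 + 0.17z + 0.658z^2.
Invertibility requires all roots to lie outside the unit circle, i.e. |z| > 1 for every root.
Set 1 + (0.17) z + (0.658) z^2 = 0, i.e. a z^2 + b z + c = 0 with a = 0.658, b = 0.17, c = 1.
Discriminant D = b^2 - 4ac = (0.17)^2 - 4*(0.658)*1 = 0.0289 - (2.632) = -2.6031.
D < 0, so the roots are the complex-conjugate pair z = (-b +/- i sqrt(-D)) / (2a) = -0.1292 +/- 1.226i.
For a conjugate pair |z|^2 = z * conj(z) = (product of roots) = c/a = 1/(0.658) = 1.519757, so |z| = sqrt(1.519757) = 1.2328 for both roots.
Moduli of all roots: 1.2328, 1.2328.
All moduli strictly greater than 1? Yes.
Verdict: Invertible.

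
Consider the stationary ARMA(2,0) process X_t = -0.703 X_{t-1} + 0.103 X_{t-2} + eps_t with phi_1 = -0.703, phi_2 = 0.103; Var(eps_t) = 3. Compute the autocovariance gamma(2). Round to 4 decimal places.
\gamma(2) = 5.1400

Multiply the model equation by X_{t-k} and take expectations. With theta_0 = psi_0 = 1 and psi_j the MA(infinity) weights, this gives
  gamma(k) - sum_i phi_i gamma(k-i) = c_k,
  c_k = sigma^2 * sum_{j=k..q} theta_j psi_{j-k}   (c_k = 0 for k > q),
using gamma(-m) = gamma(m).
Pure AR (q = 0): c_0 = sigma^2 = 3, c_k = 0 for k >= 1.
Equations for k = 0, 1, 2 (AR order 2, c_2 = 0):
  (E0) gamma(0) = phi_1 gamma(1) + phi_2 gamma(2) + c_0
  (E1) gamma(1) = phi_1 gamma(0) + phi_2 gamma(1) + c_1
  (E2) gamma(2) = phi_1 gamma(1) + phi_2 gamma(0)
From (E1): gamma(1) = A gamma(0) + B with
  A = phi_1 / (1 - phi_2) = -0.703 / 0.897 = -0.783724,   B = c_1 / (1 - phi_2) = 0 / 0.897 = 0.
Insert (E2) into (E0): gamma(0) (1 - phi_2^2) = phi_1 (1 + phi_2) gamma(1) + c_0.
  phi_1 (1 + phi_2) = (-0.703)(1.103) = -0.775409,   1 - phi_2^2 = 0.989391.
Replace gamma(1) by A gamma(0) + B and collect gamma(0):
  gamma(0) [0.989391 - (-0.775409)(-0.783724)] = c_0 = 3
  gamma(0) * 0.381685 = 3
  gamma(0) = 3 / 0.381685 = 7.85989.
  gamma(1) = A gamma(0) = (-0.783724)(7.85989) = -6.159981.
  gamma(2) = phi_1 gamma(1) + phi_2 gamma(0) = (-0.703)(-6.159981) + (0.103)(7.85989) = 5.140035.
Therefore gamma(2) = 5.1400 (to 4 decimal places).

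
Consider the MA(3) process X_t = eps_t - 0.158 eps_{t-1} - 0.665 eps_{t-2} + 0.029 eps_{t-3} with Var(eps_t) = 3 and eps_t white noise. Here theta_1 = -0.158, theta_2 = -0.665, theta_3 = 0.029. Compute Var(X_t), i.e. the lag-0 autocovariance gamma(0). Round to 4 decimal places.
\gamma(0) = 4.4041

For an MA(q) process X_t = eps_t + sum_i theta_i eps_{t-i} with
Var(eps_t) = sigma^2, the variance is
  gamma(0) = sigma^2 * (1 + sum_i theta_i^2).
  sum_i theta_i^2 = (-0.158)^2 + (-0.665)^2 + (0.029)^2 = 0.024964 + 0.442225 + 0.000841 = 0.46803.
  gamma(0) = 3 * (1 + 0.46803) = 3 * 1.46803 = 4.40409, which rounds to 4.4041.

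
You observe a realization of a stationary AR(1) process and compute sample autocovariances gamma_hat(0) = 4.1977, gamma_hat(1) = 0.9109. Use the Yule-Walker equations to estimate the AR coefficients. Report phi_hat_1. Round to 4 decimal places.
\hat\phi_{1} = 0.2170

The Yule-Walker equations for an AR(p) process read, in matrix form,
  Gamma_p phi = r_p,   with   (Gamma_p)_{ij} = gamma(|i - j|),
                       (r_p)_i = gamma(i),   i,j = 1..p.
Substitute the sample gammas (Toeplitz matrix and right-hand side of size 1):
  Gamma_p = [[4.1977]]
  r_p     = [0.9109]
With p = 1 this is the single equation gamma(0) phi_1 = gamma(1):
  phi_hat_1 = gamma(1) / gamma(0) = 0.9109 / 4.1977 = 0.2170.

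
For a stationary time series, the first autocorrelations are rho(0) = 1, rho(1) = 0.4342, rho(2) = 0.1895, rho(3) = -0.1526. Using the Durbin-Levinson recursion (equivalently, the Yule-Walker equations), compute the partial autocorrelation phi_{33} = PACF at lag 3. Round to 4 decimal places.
\phi_{33} = -0.2900

The PACF at lag k is phi_{kk}, the last component of the solution
to the Yule-Walker system G_k phi = r_k where
  (G_k)_{ij} = rho(|i - j|), (r_k)_i = rho(i), i,j = 1..k.
Equivalently, Durbin-Levinson gives phi_{kk} iteratively:
  phi_{11} = rho(1)
  phi_{kk} = [rho(k) - sum_{j=1..k-1} phi_{k-1,j} rho(k-j)]
            / [1 - sum_{j=1..k-1} phi_{k-1,j} rho(j)],
  phi_{k,j} = phi_{k-1,j} - phi_{kk} phi_{k-1,k-j},  j = 1..k-1.
Step k = 1:
  phi_11 = rho(1) = 0.4342.
Step k = 2:
  phi_22 = [rho(2) - phi_11 rho(1)] / [1 - phi_11 rho(1)] = [0.1895 - (0.4342)(0.4342)] / [1 - (0.4342)(0.4342)]
         = 0.00097036 / 0.81147036 = 0.001196.
  Update: phi_21 = phi_11 - phi_22 phi_11 = 0.4342 - (0.001196)(0.4342) = 0.433681.
Step k = 3:
  phi_33 = [rho(3) - phi_21 rho(2) - phi_22 rho(1)] / [1 - phi_21 rho(1) - phi_22 rho(2)]
    numerator   = -0.1526 - (0.433681)(0.1895) - (0.001196)(0.4342) = -0.23530173
    denominator = 1 - (0.433681)(0.4342) - (0.001196)(0.1895) = 0.8114692
  phi_33 = -0.23530173 / 0.8114692 = -0.29.
Therefore phi_{33} = -0.2900.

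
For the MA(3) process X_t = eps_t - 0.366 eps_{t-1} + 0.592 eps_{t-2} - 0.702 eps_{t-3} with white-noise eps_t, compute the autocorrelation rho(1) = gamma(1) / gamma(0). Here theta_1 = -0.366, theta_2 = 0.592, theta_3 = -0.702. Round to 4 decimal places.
\rho(1) = -0.5049

For an MA(q) process with theta_0 = 1, the autocovariance is
  gamma(k) = sigma^2 * sum_{i=0..q-k} theta_i * theta_{i+k},
and rho(k) = gamma(k) / gamma(0). Sigma^2 cancels.
  numerator   = (1)*(-0.366) + (-0.366)*(0.592) + (0.592)*(-0.702) = -0.998256.
  denominator = (1)^2 + (-0.366)^2 + (0.592)^2 + (-0.702)^2 = 1.977224.
  rho(1) = -0.998256 / 1.977224 = -0.5049.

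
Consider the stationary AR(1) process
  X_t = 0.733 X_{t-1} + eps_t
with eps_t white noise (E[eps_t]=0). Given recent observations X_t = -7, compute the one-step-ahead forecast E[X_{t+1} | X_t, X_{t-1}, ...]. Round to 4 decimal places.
E[X_{t+1} \mid \mathcal F_t] = -5.1310

For an AR(p) model X_t = c + sum_i phi_i X_{t-i} + eps_t, the
one-step-ahead conditional mean is
  E[X_{t+1} | X_t, ...] = c + sum_i phi_i X_{t+1-i}.
Substitute known values:
  E[X_{t+1} | ...] = (0.733) * (-7)
                   = -5.1310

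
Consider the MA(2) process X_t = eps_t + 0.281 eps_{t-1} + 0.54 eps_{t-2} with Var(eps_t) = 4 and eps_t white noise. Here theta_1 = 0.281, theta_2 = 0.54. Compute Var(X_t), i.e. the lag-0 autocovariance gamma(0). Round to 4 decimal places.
\gamma(0) = 5.4822

For an MA(q) process X_t = eps_t + sum_i theta_i eps_{t-i} with
Var(eps_t) = sigma^2, the variance is
  gamma(0) = sigma^2 * (1 + sum_i theta_i^2).
  sum_i theta_i^2 = (0.281)^2 + (0.54)^2 = 0.078961 + 0.2916 = 0.370561.
  gamma(0) = 4 * (1 + 0.370561) = 4 * 1.370561 = 5.482244, which rounds to 5.4822.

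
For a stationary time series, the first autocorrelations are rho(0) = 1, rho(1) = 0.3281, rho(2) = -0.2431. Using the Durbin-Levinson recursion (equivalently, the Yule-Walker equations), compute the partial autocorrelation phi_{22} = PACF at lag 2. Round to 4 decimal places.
\phi_{22} = -0.3931

The PACF at lag k is phi_{kk}, the last component of the solution
to the Yule-Walker system G_k phi = r_k where
  (G_k)_{ij} = rho(|i - j|), (r_k)_i = rho(i), i,j = 1..k.
Equivalently, Durbin-Levinson gives phi_{kk} iteratively:
  phi_{11} = rho(1)
  phi_{kk} = [rho(k) - sum_{j=1..k-1} phi_{k-1,j} rho(k-j)]
            / [1 - sum_{j=1..k-1} phi_{k-1,j} rho(j)],
  phi_{k,j} = phi_{k-1,j} - phi_{kk} phi_{k-1,k-j},  j = 1..k-1.
Step k = 1:
  phi_11 = rho(1) = 0.3281.
Step k = 2:
  phi_22 = [rho(2) - phi_11 rho(1)] / [1 - phi_11 rho(1)] = [-0.2431 - (0.3281)(0.3281)] / [1 - (0.3281)(0.3281)]
         = -0.35074961 / 0.89235039 = -0.3931.
Therefore phi_{22} = -0.3931.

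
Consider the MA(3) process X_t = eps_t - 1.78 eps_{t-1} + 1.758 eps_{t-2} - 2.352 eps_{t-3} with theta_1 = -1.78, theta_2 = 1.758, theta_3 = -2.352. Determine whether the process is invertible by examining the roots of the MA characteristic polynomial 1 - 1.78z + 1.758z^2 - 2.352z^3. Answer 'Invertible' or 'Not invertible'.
\text{Not invertible}

The MA(q) characteristic polynomial is P(z) = 1 - 1.78z + 1.758z^2 - 2.352z^3.
Invertibility requires all roots to lie outside the unit circle, i.e. |z| > 1 for every root.
Degree 3: look for a simple real root z0 first, then factor out (1 - z/z0) and solve the remaining quadratic.
Testing z0 = 0.625: P(0.625) = 1 + (-1.78)(0.625) + (1.758)(0.625)^2 + (-2.352)(0.625)^3
  = 1 + (-1.1125) + (0.686719) + (-0.574219) = 0.  So z_0 = 0.625 is a root, |z_0| = 0.625.
Divide out the factor (1 - 1.6 z) = (1 - z/z0) (since 1/z0 = 1.6):
  P(z) = (1 - 1.6 z)(1 + (-0.18) z + (1.47) z^2)
  [check: z-coef -0.18 - (1.6) = -1.78; z^2-coef 1.47 - (1.6)(-0.18) = 1.758; z^3-coef -(1.6)(1.47) = -2.352.]
Remaining roots from the quadratic factor 1 + (-0.18) z + (1.47) z^2:
  Set 1 + (-0.18) z + (1.47) z^2 = 0, i.e. a z^2 + b z + c = 0 with a = 1.47, b = -0.18, c = 1.
  Discriminant D = b^2 - 4ac = (-0.18)^2 - 4*(1.47)*1 = 0.0324 - (5.88) = -5.8476.
  D < 0, so the roots are the complex-conjugate pair z = (-b +/- i sqrt(-D)) / (2a) = 0.0612 +/- 0.8225i.
  For a conjugate pair |z|^2 = z * conj(z) = (product of roots) = c/a = 1/(1.47) = 0.680272, so |z| = sqrt(0.680272) = 0.8248 for both roots.
Moduli of all roots: 0.6250, 0.8248, 0.8248.
All moduli strictly greater than 1? No.
Verdict: Not invertible.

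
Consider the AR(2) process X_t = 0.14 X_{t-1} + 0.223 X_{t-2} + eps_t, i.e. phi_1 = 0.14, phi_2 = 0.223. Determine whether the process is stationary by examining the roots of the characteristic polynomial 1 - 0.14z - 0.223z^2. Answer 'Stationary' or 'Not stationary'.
\text{Stationary}

The AR(p) characteristic polynomial is P(z) = 1 - 0.14z - 0.223z^2.
Stationarity requires all roots to lie outside the unit circle, i.e. |z| > 1 for every root.
Set 1 + (-0.14) z + (-0.223) z^2 = 0, i.e. a z^2 + b z + c = 0 with a = -0.223, b = -0.14, c = 1.
Discriminant D = b^2 - 4ac = (-0.14)^2 - 4*(-0.223)*1 = 0.0196 - (-0.892) = 0.9116.
D >= 0, so the roots are real: z = (-b +/- sqrt(D)) / (2a) = (0.14 +/- 0.954777) / (-0.446).
  z_1 = (0.14 + 0.954777) / (-0.446) = -2.4547,   |z_1| = 2.4547.
  z_2 = (0.14 - 0.954777) / (-0.446) = 1.8269,   |z_2| = 1.8269.
Moduli of all roots: 2.4547, 1.8269.
All moduli strictly greater than 1? Yes.
Verdict: Stationary.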